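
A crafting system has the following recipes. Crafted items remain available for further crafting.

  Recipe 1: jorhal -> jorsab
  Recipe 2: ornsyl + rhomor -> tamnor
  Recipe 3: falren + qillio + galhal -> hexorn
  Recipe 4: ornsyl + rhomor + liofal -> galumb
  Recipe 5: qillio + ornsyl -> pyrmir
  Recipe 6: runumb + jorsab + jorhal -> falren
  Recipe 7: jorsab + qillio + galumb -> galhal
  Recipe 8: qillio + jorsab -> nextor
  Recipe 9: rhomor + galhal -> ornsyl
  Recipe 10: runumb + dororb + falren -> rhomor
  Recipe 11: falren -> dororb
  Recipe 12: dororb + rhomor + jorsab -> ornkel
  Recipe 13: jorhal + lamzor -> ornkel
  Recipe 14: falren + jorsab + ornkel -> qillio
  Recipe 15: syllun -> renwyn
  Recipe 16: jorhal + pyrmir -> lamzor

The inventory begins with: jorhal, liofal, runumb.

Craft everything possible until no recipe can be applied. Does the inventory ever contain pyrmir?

No

pyrmir would need qillio and ornsyl (Recipe 5), but ornsyl is never obtained.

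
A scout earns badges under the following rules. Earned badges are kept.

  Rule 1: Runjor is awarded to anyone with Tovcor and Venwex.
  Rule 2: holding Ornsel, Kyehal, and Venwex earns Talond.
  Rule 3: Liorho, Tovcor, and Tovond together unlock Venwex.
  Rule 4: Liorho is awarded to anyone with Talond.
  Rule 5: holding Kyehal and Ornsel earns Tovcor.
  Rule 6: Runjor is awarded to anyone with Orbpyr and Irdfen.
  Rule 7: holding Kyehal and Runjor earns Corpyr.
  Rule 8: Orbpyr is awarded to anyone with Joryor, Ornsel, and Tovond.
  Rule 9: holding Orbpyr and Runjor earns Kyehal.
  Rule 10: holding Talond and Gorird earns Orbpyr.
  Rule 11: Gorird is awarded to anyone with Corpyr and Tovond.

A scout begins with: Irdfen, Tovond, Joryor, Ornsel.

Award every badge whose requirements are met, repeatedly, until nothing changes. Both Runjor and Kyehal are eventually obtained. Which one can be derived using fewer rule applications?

Runjor

Runjor: With Joryor, Ornsel, and Tovond, Orbpyr is earned (Rule 8). With Orbpyr and Irdfen, Runjor is earned (Rule 6). [2 rule applications]
Kyehal: With Joryor, Ornsel, and Tovond, Orbpyr is earned (Rule 8). With Orbpyr and Irdfen, Runjor is earned (Rule 6). With Orbpyr and Runjor, Kyehal is earned (Rule 9). [3 rule applications]
Runjor needs fewer.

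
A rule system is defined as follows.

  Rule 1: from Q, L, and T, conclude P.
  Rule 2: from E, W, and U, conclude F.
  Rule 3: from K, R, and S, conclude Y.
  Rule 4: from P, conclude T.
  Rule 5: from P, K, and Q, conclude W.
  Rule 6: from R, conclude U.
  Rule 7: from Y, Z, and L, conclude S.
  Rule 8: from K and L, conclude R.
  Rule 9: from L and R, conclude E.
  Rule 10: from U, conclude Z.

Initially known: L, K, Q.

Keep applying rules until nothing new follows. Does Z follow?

From K and L, Rule 8 gives R.
From R, Rule 6 gives U.
From U, Rule 10 gives Z.

Yes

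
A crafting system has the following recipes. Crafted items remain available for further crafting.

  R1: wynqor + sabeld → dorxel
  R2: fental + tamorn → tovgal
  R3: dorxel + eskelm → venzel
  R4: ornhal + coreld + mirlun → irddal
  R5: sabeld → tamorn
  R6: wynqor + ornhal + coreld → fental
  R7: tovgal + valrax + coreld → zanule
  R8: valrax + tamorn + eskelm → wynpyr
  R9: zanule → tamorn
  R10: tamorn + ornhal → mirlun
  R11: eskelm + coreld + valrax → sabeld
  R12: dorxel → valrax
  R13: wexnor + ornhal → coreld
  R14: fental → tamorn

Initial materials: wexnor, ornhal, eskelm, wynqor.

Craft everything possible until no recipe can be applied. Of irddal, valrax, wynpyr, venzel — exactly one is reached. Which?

wexnor + ornhal → coreld (R13).
Using R6, wynqor, ornhal, and coreld make fental.
fental → tamorn (R14).
tamorn + ornhal → mirlun (R10).
Using R4, ornhal, coreld, and mirlun make irddal.
valrax would need dorxel (R12), but dorxel is never obtained. wynpyr would need valrax, tamorn, and eskelm (R8), but valrax is never obtained. venzel would need dorxel and eskelm (R3), but dorxel is never obtained.

irddal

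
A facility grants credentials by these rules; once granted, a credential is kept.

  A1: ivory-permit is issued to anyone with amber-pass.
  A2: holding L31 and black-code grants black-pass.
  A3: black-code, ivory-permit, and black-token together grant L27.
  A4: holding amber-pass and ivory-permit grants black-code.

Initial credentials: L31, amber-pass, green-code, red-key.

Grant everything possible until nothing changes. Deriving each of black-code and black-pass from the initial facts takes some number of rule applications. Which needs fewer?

black-code: Holding amber-pass grants ivory-permit (A1). Holding amber-pass and ivory-permit grants black-code (A4). [2 rule applications]
black-pass: Holding amber-pass grants ivory-permit (A1). Holding amber-pass and ivory-permit grants black-code (A4). Holding L31 and black-code grants black-pass (A2). [3 rule applications]
black-code needs fewer.

black-code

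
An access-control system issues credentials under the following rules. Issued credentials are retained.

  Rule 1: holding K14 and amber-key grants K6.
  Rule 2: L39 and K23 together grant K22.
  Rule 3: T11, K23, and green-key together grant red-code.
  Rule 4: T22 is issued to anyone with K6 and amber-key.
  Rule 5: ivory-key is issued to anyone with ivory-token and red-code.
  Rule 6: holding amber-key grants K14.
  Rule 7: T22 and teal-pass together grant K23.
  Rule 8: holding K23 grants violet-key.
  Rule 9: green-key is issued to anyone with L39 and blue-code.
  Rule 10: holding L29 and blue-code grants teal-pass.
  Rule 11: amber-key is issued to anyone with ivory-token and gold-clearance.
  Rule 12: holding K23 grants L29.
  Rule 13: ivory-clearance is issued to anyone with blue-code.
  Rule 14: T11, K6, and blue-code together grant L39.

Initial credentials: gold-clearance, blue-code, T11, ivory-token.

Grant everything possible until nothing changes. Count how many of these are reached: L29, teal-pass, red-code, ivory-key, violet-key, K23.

0

L29 would need K23 (Rule 12), but K23 is never granted.
teal-pass would need L29 and blue-code (Rule 10), but L29 is never granted.
red-code would need T11, K23, and green-key (Rule 3), but K23 is never granted.
ivory-key would need ivory-token and red-code (Rule 5), but red-code is never granted.
violet-key would need K23 (Rule 8), but K23 is never granted.
K23 would need T22 and teal-pass (Rule 7), but teal-pass is never granted.
None of the 6 are reached.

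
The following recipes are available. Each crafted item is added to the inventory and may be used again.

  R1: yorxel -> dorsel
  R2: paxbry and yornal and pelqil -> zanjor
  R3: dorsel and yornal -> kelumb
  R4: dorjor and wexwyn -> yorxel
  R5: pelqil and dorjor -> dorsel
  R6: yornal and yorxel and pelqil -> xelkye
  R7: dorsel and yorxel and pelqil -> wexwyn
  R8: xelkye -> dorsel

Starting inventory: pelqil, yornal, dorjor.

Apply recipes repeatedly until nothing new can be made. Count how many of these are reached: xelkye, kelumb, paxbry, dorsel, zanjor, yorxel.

2

pelqil and dorjor -> dorsel (R5).
Using R3, dorsel and yornal make kelumb.
xelkye would need yornal, yorxel, and pelqil (R6), but yorxel is never obtained.
kelumb: reached.
No rule produces paxbry, and it is not given.
dorsel: reached.
zanjor would need paxbry, yornal, and pelqil (R2), but paxbry is never obtained.
yorxel would need dorjor and wexwyn (R4), but wexwyn is never obtained.
Reached: kelumb and dorsel — 2 of the 6.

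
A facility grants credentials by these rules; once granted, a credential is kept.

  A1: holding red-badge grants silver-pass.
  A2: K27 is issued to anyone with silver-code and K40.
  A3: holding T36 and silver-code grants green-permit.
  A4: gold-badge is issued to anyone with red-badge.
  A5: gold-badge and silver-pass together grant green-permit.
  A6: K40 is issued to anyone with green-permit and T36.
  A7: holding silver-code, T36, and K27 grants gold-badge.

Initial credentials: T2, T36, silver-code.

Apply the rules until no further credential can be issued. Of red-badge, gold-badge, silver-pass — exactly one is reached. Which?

Holding T36 and silver-code grants green-permit (A3).
Holding green-permit and T36 grants K40 (A6).
Holding silver-code and K40 grants K27 (A2).
Holding silver-code, T36, and K27 grants gold-badge (A7).
No rule produces red-badge, and it is not given. silver-pass would need red-badge (A1), but red-badge is never granted.

gold-badge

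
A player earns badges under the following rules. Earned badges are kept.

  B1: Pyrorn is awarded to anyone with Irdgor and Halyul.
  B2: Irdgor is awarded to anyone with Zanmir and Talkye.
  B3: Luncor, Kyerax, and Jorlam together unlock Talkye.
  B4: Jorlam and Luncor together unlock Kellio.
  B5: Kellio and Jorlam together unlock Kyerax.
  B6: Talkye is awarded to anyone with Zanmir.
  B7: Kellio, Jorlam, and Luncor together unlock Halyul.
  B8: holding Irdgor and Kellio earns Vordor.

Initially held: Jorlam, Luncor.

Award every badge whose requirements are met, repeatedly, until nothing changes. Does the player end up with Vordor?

Vordor would need Irdgor and Kellio (B8), but Irdgor is never earned.

No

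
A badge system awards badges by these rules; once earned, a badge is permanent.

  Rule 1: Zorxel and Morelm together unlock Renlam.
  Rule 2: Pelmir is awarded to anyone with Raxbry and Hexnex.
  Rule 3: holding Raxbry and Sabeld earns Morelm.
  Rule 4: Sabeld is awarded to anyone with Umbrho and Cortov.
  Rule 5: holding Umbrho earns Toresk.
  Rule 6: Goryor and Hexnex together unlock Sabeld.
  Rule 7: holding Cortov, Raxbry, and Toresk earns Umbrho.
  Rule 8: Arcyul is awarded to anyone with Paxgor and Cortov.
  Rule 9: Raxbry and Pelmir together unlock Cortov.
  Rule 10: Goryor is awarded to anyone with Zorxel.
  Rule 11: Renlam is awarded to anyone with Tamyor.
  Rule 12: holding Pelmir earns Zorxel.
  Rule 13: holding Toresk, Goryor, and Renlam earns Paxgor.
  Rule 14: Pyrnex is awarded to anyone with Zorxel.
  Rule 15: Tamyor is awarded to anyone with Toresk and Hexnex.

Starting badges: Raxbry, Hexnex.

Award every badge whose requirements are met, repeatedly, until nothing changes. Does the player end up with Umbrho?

Umbrho would need Cortov, Raxbry, and Toresk (Rule 7), but Toresk is never earned.

No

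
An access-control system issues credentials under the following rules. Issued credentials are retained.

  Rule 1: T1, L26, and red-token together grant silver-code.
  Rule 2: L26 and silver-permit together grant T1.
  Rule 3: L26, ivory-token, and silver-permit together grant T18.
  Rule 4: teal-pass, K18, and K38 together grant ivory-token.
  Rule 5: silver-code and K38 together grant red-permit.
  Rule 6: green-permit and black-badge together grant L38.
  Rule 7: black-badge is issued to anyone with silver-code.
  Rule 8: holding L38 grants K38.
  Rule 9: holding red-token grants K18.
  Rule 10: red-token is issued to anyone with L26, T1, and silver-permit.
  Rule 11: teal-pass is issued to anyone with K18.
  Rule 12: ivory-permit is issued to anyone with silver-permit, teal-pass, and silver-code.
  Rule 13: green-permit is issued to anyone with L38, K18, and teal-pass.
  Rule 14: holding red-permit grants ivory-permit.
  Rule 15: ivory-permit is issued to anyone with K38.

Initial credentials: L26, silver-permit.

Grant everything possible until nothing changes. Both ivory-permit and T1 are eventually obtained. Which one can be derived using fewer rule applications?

T1

T1: Holding L26 and silver-permit grants T1 (Rule 2). [1 rule application]
ivory-permit: Holding L26 and silver-permit grants T1 (Rule 2). Holding L26, T1, and silver-permit grants red-token (Rule 10). Holding T1, L26, and red-token grants silver-code (Rule 1). Holding red-token grants K18 (Rule 9). Holding K18 grants teal-pass (Rule 11). Holding silver-permit, teal-pass, and silver-code grants ivory-permit (Rule 12). [6 rule applications]
T1 needs fewer.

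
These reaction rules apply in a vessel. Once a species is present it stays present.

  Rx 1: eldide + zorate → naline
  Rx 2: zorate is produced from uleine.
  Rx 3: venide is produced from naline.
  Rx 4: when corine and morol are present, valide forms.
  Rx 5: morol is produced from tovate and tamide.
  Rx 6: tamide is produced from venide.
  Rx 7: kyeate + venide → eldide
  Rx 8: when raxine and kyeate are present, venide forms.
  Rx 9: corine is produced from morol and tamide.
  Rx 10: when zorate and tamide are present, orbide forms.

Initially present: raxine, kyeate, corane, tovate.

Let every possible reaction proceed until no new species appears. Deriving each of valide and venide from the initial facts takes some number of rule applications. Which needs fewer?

venide: raxine and kyeate present → venide forms (Rx 8). [1 rule application]
valide: raxine and kyeate present → venide forms (Rx 8). venide present → tamide forms (Rx 6). tovate and tamide present → morol forms (Rx 5). morol and tamide present → corine forms (Rx 9). corine and morol present → valide forms (Rx 4). [5 rule applications]
venide needs fewer.

venide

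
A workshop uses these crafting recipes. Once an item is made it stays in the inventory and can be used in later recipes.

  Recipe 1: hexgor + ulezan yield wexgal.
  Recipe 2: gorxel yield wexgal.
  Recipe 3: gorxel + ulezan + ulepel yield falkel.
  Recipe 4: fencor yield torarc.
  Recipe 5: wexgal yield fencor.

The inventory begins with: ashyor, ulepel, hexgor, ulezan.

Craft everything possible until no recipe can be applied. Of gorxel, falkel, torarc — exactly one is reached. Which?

torarc

hexgor + ulezan → wexgal (Recipe 1).
wexgal → fencor (Recipe 5).
fencor → torarc (Recipe 4).
No rule produces gorxel, and it is not given. falkel would need gorxel, ulezan, and ulepel (Recipe 3), but gorxel is never obtained.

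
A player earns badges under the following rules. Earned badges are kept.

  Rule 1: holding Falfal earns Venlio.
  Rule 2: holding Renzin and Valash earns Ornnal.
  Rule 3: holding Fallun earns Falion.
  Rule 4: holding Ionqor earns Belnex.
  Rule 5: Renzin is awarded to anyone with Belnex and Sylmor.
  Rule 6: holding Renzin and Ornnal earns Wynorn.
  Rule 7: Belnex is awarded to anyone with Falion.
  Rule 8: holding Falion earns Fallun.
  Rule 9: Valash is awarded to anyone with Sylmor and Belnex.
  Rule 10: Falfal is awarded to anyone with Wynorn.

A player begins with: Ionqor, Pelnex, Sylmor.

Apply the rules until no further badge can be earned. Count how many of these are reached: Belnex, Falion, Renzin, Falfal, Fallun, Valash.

With Ionqor, Belnex is earned (Rule 4).
With Belnex and Sylmor, Renzin is earned (Rule 5).
With Sylmor and Belnex, Valash is earned (Rule 9).
With Renzin and Valash, Ornnal is earned (Rule 2).
With Renzin and Ornnal, Wynorn is earned (Rule 6).
With Wynorn, Falfal is earned (Rule 10).
Belnex: reached.
Falion would need Fallun (Rule 3), but Fallun is never earned.
Renzin: reached.
Falfal: reached.
Fallun would need Falion (Rule 8), but Falion is never earned.
Valash: reached.
Reached: Belnex, Renzin, Falfal, and Valash — 4 of the 6.

4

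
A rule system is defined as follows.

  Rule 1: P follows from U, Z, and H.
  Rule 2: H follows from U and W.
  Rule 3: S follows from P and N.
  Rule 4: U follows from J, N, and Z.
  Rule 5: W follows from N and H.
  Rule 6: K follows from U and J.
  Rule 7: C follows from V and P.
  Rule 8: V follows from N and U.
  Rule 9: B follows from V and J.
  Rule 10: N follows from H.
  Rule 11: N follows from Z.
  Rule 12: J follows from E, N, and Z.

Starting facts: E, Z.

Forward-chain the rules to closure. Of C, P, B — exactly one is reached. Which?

Z holds, so N follows (Rule 11).
From E, N, and Z, Rule 12 gives J.
J, N, and Z hold, so U follows (Rule 4).
N and U hold, so V follows (Rule 8).
V and J hold, so B follows (Rule 9).
P would need U, Z, and H (Rule 1), but H is never established. C would need V and P (Rule 7), but P is never established.

B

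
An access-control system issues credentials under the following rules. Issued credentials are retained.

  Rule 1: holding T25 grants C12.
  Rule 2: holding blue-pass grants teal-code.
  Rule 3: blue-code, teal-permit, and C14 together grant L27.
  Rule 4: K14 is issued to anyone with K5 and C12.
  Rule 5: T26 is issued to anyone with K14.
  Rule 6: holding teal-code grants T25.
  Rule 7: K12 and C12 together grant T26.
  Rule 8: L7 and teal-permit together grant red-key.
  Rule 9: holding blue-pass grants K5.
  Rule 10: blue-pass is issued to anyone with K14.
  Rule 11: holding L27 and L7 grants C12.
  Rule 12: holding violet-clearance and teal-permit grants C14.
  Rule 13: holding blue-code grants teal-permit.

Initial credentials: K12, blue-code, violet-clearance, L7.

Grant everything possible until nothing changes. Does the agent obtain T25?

No

T25 would need teal-code (Rule 6), but teal-code is never granted.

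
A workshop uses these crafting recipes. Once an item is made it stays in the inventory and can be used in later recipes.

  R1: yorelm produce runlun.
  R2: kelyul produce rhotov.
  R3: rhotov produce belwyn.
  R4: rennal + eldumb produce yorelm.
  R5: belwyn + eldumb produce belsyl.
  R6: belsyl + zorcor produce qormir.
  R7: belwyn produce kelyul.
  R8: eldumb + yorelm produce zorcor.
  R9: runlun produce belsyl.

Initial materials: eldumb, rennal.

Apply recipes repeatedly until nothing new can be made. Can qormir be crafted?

Yes

Using R4, rennal and eldumb make yorelm.
yorelm → runlun (R1).
Using R8, eldumb and yorelm make zorcor.
Using R9, runlun makes belsyl.
belsyl + zorcor → qormir (R6).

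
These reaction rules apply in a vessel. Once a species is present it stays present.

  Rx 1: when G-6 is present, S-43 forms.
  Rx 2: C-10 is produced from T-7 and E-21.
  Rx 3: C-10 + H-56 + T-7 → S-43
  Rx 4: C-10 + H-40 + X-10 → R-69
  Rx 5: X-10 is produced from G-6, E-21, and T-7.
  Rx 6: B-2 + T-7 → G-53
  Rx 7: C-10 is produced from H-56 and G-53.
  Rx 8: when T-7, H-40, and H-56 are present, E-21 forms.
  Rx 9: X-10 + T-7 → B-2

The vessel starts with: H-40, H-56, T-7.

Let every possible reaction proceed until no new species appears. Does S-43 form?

T-7, H-40, and H-56 present → E-21 forms (Rx 8).
T-7 and E-21 present → C-10 forms (Rx 2).
C-10, H-56, and T-7 present → S-43 forms (Rx 3).

Yes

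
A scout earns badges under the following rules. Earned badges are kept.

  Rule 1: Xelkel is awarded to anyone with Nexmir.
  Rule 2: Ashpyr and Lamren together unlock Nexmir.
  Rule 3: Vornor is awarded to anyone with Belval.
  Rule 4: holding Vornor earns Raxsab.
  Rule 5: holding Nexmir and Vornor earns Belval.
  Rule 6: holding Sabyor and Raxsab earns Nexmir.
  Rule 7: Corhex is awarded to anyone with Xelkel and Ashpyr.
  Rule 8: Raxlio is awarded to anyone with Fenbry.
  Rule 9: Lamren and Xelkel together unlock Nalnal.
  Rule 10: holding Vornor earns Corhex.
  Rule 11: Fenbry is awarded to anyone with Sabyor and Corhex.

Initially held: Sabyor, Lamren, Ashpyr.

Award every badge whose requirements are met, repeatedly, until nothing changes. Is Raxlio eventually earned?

With Ashpyr and Lamren, Nexmir is earned (Rule 2).
With Nexmir, Xelkel is earned (Rule 1).
With Xelkel and Ashpyr, Corhex is earned (Rule 7).
With Sabyor and Corhex, Fenbry is earned (Rule 11).
With Fenbry, Raxlio is earned (Rule 8).

Yes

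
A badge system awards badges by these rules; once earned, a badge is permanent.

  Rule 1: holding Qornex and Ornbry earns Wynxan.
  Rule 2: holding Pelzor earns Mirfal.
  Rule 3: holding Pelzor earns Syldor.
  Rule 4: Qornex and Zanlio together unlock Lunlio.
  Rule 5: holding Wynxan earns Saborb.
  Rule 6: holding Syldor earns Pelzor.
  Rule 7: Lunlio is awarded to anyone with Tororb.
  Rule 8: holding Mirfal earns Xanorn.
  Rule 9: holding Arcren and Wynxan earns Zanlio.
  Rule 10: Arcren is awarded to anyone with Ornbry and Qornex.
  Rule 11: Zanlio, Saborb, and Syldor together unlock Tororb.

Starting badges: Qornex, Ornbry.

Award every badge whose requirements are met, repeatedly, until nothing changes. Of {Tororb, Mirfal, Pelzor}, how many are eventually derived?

Tororb would need Zanlio, Saborb, and Syldor (Rule 11), but Syldor is never earned.
Mirfal would need Pelzor (Rule 2), but Pelzor is never earned.
Pelzor would need Syldor (Rule 6), but Syldor is never earned.
None of the 3 are reached.

0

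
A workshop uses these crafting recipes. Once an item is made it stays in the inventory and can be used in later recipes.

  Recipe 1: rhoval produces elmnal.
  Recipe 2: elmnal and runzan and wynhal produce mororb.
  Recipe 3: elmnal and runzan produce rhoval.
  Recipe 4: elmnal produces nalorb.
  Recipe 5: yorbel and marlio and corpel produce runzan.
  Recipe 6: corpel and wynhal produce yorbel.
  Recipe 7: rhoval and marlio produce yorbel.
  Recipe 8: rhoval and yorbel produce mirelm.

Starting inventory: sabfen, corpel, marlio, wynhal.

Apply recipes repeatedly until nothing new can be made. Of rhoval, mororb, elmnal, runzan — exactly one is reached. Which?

Using Recipe 6, corpel and wynhal make yorbel.
Using Recipe 5, yorbel, marlio, and corpel make runzan.
elmnal would need rhoval (Recipe 1), but rhoval is never obtained. rhoval would need elmnal and runzan (Recipe 3), but elmnal is never obtained. mororb would need elmnal, runzan, and wynhal (Recipe 2), but elmnal is never obtained.

runzan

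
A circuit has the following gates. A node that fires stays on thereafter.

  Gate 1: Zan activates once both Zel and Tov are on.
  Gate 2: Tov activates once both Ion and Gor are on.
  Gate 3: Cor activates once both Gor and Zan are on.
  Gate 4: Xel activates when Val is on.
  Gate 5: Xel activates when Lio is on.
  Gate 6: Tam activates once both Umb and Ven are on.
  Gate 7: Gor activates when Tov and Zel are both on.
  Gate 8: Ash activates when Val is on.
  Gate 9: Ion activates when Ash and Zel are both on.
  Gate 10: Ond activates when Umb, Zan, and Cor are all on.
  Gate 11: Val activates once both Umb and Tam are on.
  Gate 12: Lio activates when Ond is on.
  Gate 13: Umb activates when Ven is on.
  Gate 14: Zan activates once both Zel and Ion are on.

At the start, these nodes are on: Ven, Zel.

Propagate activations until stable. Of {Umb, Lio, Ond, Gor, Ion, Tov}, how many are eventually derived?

Gate 13: Ven on → Umb on.
Gate 6: Umb and Ven on → Tam on.
Umb and Tam are on, so Val activates (Gate 11).
Val is on, so Ash activates (Gate 8).
Ash and Zel are on, so Ion activates (Gate 9).
Umb: reached.
Lio would need Ond (Gate 12), but Ond never turns on.
Ond would need Umb, Zan, and Cor (Gate 10), but Cor never turns on.
Gor would need Tov and Zel (Gate 7), but Tov never turns on.
Ion: reached.
Tov would need Ion and Gor (Gate 2), but Gor never turns on.
Reached: Umb and Ion — 2 of the 6.

2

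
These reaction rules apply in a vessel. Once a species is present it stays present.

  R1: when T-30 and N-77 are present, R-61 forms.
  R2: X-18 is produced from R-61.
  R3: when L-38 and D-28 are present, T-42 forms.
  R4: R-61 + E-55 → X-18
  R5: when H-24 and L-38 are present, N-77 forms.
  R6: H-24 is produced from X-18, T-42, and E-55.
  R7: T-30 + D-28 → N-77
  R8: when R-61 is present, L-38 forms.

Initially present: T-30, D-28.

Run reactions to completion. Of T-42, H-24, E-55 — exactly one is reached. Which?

T-42

T-30 and D-28 present → N-77 forms (R7).
T-30 and N-77 present → R-61 forms (R1).
R-61 present → L-38 forms (R8).
L-38 and D-28 present → T-42 forms (R3).
H-24 would need X-18, T-42, and E-55 (R6), but E-55 never forms. No rule produces E-55, and it is not given.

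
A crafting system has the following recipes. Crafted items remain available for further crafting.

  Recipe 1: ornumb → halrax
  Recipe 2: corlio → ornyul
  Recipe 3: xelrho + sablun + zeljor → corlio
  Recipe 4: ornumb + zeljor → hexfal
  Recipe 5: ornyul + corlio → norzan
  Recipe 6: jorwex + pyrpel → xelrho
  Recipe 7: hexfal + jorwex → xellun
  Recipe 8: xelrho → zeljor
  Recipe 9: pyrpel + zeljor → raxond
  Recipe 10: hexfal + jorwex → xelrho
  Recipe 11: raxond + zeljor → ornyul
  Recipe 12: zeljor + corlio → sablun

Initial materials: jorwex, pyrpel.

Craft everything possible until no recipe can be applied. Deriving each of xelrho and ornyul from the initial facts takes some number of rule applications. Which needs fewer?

xelrho: jorwex + pyrpel → xelrho (Recipe 6). [1 rule application]
ornyul: Using Recipe 6, jorwex and pyrpel make xelrho. Using Recipe 8, xelrho makes zeljor. Using Recipe 9, pyrpel and zeljor make raxond. Using Recipe 11, raxond and zeljor make ornyul. [4 rule applications]
xelrho needs fewer.

xelrho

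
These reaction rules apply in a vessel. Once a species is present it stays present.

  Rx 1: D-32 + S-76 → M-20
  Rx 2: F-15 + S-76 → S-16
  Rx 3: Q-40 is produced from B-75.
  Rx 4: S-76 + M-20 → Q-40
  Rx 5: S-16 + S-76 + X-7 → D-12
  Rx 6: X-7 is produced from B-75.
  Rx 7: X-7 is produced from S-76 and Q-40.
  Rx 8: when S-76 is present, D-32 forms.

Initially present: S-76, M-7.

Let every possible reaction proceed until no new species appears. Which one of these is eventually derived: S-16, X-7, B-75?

X-7

S-76 present → D-32 forms (Rx 8).
D-32 and S-76 present → M-20 forms (Rx 1).
S-76 and M-20 present → Q-40 forms (Rx 4).
S-76 and Q-40 present → X-7 forms (Rx 7).
S-16 would need F-15 and S-76 (Rx 2), but F-15 never forms. No rule produces B-75, and it is not given.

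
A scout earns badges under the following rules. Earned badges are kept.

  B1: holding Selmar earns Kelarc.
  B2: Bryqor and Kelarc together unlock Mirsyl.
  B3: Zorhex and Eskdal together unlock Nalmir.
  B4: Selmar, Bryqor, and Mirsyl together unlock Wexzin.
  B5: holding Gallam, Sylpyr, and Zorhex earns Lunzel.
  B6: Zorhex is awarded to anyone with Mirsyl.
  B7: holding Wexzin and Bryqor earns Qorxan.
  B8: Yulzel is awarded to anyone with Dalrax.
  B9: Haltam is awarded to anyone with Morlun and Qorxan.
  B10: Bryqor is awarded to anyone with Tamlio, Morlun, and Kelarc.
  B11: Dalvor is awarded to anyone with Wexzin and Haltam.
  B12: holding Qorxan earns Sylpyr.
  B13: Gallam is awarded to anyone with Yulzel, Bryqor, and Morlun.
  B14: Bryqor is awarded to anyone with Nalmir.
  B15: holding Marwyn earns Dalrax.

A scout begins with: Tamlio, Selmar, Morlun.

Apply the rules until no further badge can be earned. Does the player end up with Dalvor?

Yes

With Selmar, Kelarc is earned (B1).
With Tamlio, Morlun, and Kelarc, Bryqor is earned (B10).
With Bryqor and Kelarc, Mirsyl is earned (B2).
With Selmar, Bryqor, and Mirsyl, Wexzin is earned (B4).
With Wexzin and Bryqor, Qorxan is earned (B7).
With Morlun and Qorxan, Haltam is earned (B9).
With Wexzin and Haltam, Dalvor is earned (B11).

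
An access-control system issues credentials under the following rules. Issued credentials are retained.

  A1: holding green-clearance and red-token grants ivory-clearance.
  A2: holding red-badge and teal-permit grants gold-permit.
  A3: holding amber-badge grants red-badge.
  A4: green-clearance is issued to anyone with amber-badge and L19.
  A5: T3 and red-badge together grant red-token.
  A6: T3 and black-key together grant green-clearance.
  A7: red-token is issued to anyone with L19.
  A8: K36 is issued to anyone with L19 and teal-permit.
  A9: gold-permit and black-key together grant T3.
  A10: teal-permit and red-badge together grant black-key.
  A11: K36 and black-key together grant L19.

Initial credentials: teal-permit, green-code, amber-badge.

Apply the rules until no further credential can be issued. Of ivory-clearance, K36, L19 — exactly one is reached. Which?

Holding amber-badge grants red-badge (A3).
Holding teal-permit and red-badge grants black-key (A10).
Holding red-badge and teal-permit grants gold-permit (A2).
Holding gold-permit and black-key grants T3 (A9).
Holding T3 and black-key grants green-clearance (A6).
Holding T3 and red-badge grants red-token (A5).
Holding green-clearance and red-token grants ivory-clearance (A1).
K36 would need L19 and teal-permit (A8), but L19 is never granted. L19 would need K36 and black-key (A11), but K36 is never granted.

ivory-clearance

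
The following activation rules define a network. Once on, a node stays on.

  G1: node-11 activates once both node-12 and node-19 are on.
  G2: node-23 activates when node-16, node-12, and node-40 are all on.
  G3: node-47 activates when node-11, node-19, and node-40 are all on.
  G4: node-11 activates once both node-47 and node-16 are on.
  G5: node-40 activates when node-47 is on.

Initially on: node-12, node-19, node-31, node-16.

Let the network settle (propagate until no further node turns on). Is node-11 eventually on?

node-12 and node-19 are on, so node-11 activates (G1).

Yes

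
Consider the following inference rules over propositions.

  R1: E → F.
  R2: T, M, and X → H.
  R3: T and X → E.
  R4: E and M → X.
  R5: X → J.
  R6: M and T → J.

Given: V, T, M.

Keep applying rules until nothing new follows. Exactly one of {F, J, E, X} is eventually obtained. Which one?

From M and T, R6 gives J.
F would need E (R1), but E is never established. E would need T and X (R3), but X is never established. X would need E and M (R4), but E is never established.

J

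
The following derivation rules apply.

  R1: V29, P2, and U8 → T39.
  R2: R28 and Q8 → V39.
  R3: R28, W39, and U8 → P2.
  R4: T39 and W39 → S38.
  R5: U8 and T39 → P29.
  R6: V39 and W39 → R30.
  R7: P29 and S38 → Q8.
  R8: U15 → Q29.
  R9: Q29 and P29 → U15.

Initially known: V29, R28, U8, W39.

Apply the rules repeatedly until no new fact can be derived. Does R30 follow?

From R28, W39, and U8, R3 gives P2.
From V29, P2, and U8, R1 gives T39.
T39 and W39 hold, so S38 follows (R4).
U8 and T39 hold, so P29 follows (R5).
P29 and S38 hold, so Q8 follows (R7).
R28 and Q8 hold, so V39 follows (R2).
V39 and W39 hold, so R30 follows (R6).

Yes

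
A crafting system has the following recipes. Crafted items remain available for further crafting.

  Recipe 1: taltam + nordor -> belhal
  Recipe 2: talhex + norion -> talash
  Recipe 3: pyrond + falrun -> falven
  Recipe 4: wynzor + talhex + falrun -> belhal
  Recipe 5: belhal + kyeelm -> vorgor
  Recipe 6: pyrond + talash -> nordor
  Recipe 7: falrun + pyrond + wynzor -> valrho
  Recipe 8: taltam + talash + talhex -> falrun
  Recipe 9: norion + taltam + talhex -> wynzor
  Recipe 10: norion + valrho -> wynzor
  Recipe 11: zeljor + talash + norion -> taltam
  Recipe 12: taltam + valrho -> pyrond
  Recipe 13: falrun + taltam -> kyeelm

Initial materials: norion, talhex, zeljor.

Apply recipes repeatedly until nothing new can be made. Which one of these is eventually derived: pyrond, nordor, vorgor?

talhex + norion -> talash (Recipe 2).
Using Recipe 11, zeljor, talash, and norion make taltam.
taltam + talash + talhex -> falrun (Recipe 8).
norion + taltam + talhex -> wynzor (Recipe 9).
Using Recipe 4, wynzor, talhex, and falrun make belhal.
Using Recipe 13, falrun and taltam make kyeelm.
Using Recipe 5, belhal and kyeelm make vorgor.
nordor would need pyrond and talash (Recipe 6), but pyrond is never obtained. pyrond would need taltam and valrho (Recipe 12), but valrho is never obtained.

vorgor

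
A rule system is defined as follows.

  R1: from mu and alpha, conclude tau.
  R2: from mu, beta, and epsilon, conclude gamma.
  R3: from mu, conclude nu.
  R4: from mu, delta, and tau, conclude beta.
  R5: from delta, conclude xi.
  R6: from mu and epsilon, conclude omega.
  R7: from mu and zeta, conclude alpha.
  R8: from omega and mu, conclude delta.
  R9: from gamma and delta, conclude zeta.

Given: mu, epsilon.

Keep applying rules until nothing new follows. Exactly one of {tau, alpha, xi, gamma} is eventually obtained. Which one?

From mu and epsilon, R6 gives omega.
omega and mu hold, so delta follows (R8).
From delta, R5 gives xi.
tau would need mu and alpha (R1), but alpha is never established. alpha would need mu and zeta (R7), but zeta is never established. gamma would need mu, beta, and epsilon (R2), but beta is never established.

xi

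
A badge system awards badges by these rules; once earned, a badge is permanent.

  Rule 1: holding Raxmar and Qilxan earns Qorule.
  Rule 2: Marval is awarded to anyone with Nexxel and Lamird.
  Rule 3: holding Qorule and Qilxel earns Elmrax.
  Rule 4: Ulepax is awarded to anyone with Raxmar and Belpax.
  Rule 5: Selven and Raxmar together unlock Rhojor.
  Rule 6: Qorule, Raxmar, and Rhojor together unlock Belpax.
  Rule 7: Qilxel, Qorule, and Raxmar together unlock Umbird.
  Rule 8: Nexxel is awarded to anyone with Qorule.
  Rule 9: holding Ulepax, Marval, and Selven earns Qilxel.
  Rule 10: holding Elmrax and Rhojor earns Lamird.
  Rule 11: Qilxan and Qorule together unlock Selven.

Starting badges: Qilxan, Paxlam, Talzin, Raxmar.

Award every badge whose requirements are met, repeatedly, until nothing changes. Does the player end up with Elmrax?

Elmrax would need Qorule and Qilxel (Rule 3), but Qilxel is never earned.

No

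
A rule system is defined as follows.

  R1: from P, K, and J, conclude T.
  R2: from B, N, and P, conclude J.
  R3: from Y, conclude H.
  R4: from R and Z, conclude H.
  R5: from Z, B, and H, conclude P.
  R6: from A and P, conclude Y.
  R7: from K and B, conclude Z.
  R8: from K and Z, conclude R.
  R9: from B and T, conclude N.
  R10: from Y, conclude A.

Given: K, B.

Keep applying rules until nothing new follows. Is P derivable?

K and B hold, so Z follows (R7).
K and Z hold, so R follows (R8).
From R and Z, R4 gives H.
Z, B, and H hold, so P follows (R5).

Yes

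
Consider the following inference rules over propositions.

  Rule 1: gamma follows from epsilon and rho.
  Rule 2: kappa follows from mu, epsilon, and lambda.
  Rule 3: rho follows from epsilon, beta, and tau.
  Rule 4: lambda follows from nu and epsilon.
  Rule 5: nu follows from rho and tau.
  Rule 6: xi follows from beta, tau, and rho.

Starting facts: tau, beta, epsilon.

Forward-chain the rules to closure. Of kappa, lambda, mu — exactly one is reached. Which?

lambda

From epsilon, beta, and tau, Rule 3 gives rho.
From rho and tau, Rule 5 gives nu.
From nu and epsilon, Rule 4 gives lambda.
kappa would need mu, epsilon, and lambda (Rule 2), but mu is never established. No rule produces mu, and it is not given.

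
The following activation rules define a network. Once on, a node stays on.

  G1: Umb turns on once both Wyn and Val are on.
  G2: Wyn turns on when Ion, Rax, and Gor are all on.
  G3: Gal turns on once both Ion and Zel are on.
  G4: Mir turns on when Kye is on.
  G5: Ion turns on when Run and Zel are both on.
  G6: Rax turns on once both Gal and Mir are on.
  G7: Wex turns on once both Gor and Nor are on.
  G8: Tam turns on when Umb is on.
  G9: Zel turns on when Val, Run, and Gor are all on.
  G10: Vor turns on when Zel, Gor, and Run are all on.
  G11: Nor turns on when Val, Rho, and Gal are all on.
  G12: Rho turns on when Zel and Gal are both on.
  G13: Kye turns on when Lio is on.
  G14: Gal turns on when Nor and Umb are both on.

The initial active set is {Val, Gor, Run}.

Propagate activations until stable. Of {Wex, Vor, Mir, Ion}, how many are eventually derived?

G9: Val, Run, and Gor on → Zel on.
Zel, Gor, and Run are on, so Vor turns on (G10).
Run and Zel are on, so Ion turns on (G5).
Ion and Zel are on, so Gal turns on (G3).
G12: Zel and Gal on → Rho on.
Val, Rho, and Gal are on, so Nor turns on (G11).
Gor and Nor are on, so Wex turns on (G7).
Wex: reached.
Vor: reached.
Mir would need Kye (G4), but Kye never turns on.
Ion: reached.
Reached: Wex, Vor, and Ion — 3 of the 4.

3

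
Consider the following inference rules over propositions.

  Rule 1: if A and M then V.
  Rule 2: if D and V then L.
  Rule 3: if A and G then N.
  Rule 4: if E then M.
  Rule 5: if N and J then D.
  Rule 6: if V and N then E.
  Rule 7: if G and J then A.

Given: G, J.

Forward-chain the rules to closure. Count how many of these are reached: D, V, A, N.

3

From G and J, Rule 7 gives A.
A and G hold, so N follows (Rule 3).
N and J hold, so D follows (Rule 5).
D: reached.
V would need A and M (Rule 1), but M is never established.
A: reached.
N: reached.
Reached: D, A, and N — 3 of the 4.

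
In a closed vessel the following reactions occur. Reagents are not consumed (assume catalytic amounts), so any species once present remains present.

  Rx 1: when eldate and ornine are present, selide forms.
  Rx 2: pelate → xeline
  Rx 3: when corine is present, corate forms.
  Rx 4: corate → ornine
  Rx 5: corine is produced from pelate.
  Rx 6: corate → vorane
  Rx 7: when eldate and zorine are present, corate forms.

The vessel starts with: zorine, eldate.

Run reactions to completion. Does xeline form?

xeline would need pelate (Rx 2), but pelate never forms.

No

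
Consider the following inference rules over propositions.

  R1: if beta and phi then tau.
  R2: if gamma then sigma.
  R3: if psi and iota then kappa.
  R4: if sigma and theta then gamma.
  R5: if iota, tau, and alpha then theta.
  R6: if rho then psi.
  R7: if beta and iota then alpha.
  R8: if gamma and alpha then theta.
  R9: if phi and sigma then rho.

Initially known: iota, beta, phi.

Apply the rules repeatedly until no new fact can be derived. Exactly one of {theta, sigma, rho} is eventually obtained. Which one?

beta and phi hold, so tau follows (R1).
beta and iota hold, so alpha follows (R7).
iota, tau, and alpha hold, so theta follows (R5).
sigma would need gamma (R2), but gamma is never established. rho would need phi and sigma (R9), but sigma is never established.

theta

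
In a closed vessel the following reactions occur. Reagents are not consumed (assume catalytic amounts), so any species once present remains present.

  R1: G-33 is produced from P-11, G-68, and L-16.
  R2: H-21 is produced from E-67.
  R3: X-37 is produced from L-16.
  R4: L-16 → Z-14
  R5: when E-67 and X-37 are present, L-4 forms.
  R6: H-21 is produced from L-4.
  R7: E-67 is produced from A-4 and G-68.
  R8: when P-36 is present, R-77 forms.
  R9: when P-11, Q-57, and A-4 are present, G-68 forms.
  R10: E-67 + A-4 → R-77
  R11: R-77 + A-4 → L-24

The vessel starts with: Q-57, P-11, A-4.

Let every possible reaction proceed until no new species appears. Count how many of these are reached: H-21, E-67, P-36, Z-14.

2

P-11, Q-57, and A-4 present → G-68 forms (R9).
A-4 and G-68 present → E-67 forms (R7).
E-67 present → H-21 forms (R2).
H-21: reached.
E-67: reached.
No rule produces P-36, and it is not given.
Z-14 would need L-16 (R4), but L-16 never forms.
Reached: H-21 and E-67 — 2 of the 4.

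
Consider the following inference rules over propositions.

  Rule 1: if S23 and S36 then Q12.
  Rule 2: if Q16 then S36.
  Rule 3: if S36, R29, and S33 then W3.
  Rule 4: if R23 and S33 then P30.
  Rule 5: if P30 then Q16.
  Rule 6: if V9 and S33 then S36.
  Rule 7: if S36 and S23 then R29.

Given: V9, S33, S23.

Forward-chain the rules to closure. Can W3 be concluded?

From V9 and S33, Rule 6 gives S36.
S36 and S23 hold, so R29 follows (Rule 7).
From S36, R29, and S33, Rule 3 gives W3.

Yes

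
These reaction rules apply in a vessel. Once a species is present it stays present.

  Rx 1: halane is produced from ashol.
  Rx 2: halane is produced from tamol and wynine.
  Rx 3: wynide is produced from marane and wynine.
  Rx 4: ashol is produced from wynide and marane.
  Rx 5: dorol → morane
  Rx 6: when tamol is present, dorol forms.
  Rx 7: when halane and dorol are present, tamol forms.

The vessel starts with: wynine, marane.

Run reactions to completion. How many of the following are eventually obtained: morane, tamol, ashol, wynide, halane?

marane and wynine present → wynide forms (Rx 3).
wynide and marane present → ashol forms (Rx 4).
ashol present → halane forms (Rx 1).
morane would need dorol (Rx 5), but dorol never forms.
tamol would need halane and dorol (Rx 7), but dorol never forms.
ashol: reached.
wynide: reached.
halane: reached.
Reached: ashol, wynide, and halane — 3 of the 5.

3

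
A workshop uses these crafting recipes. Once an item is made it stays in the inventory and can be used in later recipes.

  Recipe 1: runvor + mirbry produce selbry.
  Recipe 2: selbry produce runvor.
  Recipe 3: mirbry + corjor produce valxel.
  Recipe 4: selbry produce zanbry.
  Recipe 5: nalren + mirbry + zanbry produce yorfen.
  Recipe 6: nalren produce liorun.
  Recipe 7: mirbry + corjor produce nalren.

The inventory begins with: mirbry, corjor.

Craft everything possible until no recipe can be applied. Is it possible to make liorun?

Yes

Using Recipe 7, mirbry and corjor make nalren.
Using Recipe 6, nalren makes liorun.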